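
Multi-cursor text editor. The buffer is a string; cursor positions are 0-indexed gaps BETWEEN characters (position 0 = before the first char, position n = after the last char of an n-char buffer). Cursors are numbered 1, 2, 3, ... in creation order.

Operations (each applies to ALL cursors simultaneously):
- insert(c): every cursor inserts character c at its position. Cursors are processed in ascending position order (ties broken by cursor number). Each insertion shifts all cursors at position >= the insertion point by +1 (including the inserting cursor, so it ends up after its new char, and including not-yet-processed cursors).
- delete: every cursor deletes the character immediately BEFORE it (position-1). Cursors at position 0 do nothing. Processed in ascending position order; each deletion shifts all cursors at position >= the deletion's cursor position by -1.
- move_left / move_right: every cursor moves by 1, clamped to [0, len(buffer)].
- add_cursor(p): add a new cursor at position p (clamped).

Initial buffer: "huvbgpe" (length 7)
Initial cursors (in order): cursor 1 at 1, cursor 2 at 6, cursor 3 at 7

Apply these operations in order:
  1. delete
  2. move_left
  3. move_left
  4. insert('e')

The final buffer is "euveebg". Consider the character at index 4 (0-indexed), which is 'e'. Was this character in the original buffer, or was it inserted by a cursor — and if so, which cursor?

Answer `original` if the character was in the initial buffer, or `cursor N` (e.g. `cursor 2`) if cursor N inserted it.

After op 1 (delete): buffer="uvbg" (len 4), cursors c1@0 c2@4 c3@4, authorship ....
After op 2 (move_left): buffer="uvbg" (len 4), cursors c1@0 c2@3 c3@3, authorship ....
After op 3 (move_left): buffer="uvbg" (len 4), cursors c1@0 c2@2 c3@2, authorship ....
After op 4 (insert('e')): buffer="euveebg" (len 7), cursors c1@1 c2@5 c3@5, authorship 1..23..
Authorship (.=original, N=cursor N): 1 . . 2 3 . .
Index 4: author = 3

Answer: cursor 3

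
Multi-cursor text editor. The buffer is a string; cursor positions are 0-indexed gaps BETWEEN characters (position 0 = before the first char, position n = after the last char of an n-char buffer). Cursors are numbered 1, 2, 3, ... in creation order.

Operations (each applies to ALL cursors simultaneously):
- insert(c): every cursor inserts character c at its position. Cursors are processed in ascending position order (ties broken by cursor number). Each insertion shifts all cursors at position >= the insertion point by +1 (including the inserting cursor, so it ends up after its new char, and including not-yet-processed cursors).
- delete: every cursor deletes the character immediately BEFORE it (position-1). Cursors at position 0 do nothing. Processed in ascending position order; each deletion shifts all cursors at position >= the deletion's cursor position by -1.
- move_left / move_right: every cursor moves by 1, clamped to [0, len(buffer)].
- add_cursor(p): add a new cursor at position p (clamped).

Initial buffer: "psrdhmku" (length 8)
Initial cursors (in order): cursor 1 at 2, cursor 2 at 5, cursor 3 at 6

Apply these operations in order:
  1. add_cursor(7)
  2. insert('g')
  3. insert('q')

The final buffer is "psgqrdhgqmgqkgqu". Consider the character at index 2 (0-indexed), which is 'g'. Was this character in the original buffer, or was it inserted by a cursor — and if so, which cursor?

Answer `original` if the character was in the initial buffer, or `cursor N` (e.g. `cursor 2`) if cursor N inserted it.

After op 1 (add_cursor(7)): buffer="psrdhmku" (len 8), cursors c1@2 c2@5 c3@6 c4@7, authorship ........
After op 2 (insert('g')): buffer="psgrdhgmgkgu" (len 12), cursors c1@3 c2@7 c3@9 c4@11, authorship ..1...2.3.4.
After op 3 (insert('q')): buffer="psgqrdhgqmgqkgqu" (len 16), cursors c1@4 c2@9 c3@12 c4@15, authorship ..11...22.33.44.
Authorship (.=original, N=cursor N): . . 1 1 . . . 2 2 . 3 3 . 4 4 .
Index 2: author = 1

Answer: cursor 1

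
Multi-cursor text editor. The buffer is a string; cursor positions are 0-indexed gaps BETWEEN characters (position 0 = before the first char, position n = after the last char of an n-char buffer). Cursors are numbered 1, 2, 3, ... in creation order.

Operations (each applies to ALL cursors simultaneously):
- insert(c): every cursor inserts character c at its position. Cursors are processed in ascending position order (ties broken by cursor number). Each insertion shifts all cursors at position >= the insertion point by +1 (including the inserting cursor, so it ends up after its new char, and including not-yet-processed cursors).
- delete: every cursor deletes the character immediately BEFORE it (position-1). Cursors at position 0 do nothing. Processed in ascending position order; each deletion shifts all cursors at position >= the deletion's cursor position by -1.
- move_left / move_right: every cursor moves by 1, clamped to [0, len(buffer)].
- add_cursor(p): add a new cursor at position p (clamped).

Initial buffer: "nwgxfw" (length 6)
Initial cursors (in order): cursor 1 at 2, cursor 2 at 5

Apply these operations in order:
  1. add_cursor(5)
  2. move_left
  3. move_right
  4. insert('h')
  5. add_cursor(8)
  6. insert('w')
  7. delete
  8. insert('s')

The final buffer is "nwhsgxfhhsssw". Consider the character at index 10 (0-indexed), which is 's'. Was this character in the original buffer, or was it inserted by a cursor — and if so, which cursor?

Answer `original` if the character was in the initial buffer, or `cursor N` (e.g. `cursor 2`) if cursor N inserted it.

Answer: cursor 3

Derivation:
After op 1 (add_cursor(5)): buffer="nwgxfw" (len 6), cursors c1@2 c2@5 c3@5, authorship ......
After op 2 (move_left): buffer="nwgxfw" (len 6), cursors c1@1 c2@4 c3@4, authorship ......
After op 3 (move_right): buffer="nwgxfw" (len 6), cursors c1@2 c2@5 c3@5, authorship ......
After op 4 (insert('h')): buffer="nwhgxfhhw" (len 9), cursors c1@3 c2@8 c3@8, authorship ..1...23.
After op 5 (add_cursor(8)): buffer="nwhgxfhhw" (len 9), cursors c1@3 c2@8 c3@8 c4@8, authorship ..1...23.
After op 6 (insert('w')): buffer="nwhwgxfhhwwww" (len 13), cursors c1@4 c2@12 c3@12 c4@12, authorship ..11...23234.
After op 7 (delete): buffer="nwhgxfhhw" (len 9), cursors c1@3 c2@8 c3@8 c4@8, authorship ..1...23.
After op 8 (insert('s')): buffer="nwhsgxfhhsssw" (len 13), cursors c1@4 c2@12 c3@12 c4@12, authorship ..11...23234.
Authorship (.=original, N=cursor N): . . 1 1 . . . 2 3 2 3 4 .
Index 10: author = 3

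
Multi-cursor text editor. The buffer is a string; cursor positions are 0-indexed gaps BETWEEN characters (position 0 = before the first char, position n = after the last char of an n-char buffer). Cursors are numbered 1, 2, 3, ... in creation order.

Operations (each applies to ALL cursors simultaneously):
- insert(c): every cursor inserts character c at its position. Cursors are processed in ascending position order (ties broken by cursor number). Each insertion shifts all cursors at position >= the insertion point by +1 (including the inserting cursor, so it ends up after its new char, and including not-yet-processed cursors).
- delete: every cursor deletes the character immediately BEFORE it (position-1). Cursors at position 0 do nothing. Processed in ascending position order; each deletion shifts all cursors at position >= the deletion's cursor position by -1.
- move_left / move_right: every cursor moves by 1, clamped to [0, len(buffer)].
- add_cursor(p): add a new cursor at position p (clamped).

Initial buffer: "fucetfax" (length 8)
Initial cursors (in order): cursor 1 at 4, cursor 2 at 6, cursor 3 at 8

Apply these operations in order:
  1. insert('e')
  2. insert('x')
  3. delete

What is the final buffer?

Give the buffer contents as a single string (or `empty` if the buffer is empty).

After op 1 (insert('e')): buffer="fuceetfeaxe" (len 11), cursors c1@5 c2@8 c3@11, authorship ....1..2..3
After op 2 (insert('x')): buffer="fuceextfexaxex" (len 14), cursors c1@6 c2@10 c3@14, authorship ....11..22..33
After op 3 (delete): buffer="fuceetfeaxe" (len 11), cursors c1@5 c2@8 c3@11, authorship ....1..2..3

Answer: fuceetfeaxe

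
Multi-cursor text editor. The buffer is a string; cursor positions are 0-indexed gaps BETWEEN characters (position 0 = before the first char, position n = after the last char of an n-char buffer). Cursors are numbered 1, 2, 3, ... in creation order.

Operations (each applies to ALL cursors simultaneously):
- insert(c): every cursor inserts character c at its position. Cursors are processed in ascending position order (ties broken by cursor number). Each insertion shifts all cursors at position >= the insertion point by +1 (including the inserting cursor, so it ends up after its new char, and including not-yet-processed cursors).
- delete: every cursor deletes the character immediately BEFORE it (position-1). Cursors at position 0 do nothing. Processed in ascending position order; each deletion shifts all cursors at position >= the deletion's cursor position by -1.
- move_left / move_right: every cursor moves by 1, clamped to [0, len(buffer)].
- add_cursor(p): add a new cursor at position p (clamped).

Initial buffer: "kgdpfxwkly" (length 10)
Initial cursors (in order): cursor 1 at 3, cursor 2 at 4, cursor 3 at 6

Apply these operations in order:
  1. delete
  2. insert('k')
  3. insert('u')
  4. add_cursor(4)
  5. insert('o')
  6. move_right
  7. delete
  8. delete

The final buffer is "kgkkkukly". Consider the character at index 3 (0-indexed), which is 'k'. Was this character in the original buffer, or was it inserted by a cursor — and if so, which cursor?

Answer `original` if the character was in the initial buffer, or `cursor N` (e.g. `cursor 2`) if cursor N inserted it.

After op 1 (delete): buffer="kgfwkly" (len 7), cursors c1@2 c2@2 c3@3, authorship .......
After op 2 (insert('k')): buffer="kgkkfkwkly" (len 10), cursors c1@4 c2@4 c3@6, authorship ..12.3....
After op 3 (insert('u')): buffer="kgkkuufkuwkly" (len 13), cursors c1@6 c2@6 c3@9, authorship ..1212.33....
After op 4 (add_cursor(4)): buffer="kgkkuufkuwkly" (len 13), cursors c4@4 c1@6 c2@6 c3@9, authorship ..1212.33....
After op 5 (insert('o')): buffer="kgkkouuoofkuowkly" (len 17), cursors c4@5 c1@9 c2@9 c3@13, authorship ..1241212.333....
After op 6 (move_right): buffer="kgkkouuoofkuowkly" (len 17), cursors c4@6 c1@10 c2@10 c3@14, authorship ..1241212.333....
After op 7 (delete): buffer="kgkkouokuokly" (len 13), cursors c4@5 c1@7 c2@7 c3@10, authorship ..12421333...
After op 8 (delete): buffer="kgkkkukly" (len 9), cursors c1@4 c2@4 c4@4 c3@6, authorship ..1233...
Authorship (.=original, N=cursor N): . . 1 2 3 3 . . .
Index 3: author = 2

Answer: cursor 2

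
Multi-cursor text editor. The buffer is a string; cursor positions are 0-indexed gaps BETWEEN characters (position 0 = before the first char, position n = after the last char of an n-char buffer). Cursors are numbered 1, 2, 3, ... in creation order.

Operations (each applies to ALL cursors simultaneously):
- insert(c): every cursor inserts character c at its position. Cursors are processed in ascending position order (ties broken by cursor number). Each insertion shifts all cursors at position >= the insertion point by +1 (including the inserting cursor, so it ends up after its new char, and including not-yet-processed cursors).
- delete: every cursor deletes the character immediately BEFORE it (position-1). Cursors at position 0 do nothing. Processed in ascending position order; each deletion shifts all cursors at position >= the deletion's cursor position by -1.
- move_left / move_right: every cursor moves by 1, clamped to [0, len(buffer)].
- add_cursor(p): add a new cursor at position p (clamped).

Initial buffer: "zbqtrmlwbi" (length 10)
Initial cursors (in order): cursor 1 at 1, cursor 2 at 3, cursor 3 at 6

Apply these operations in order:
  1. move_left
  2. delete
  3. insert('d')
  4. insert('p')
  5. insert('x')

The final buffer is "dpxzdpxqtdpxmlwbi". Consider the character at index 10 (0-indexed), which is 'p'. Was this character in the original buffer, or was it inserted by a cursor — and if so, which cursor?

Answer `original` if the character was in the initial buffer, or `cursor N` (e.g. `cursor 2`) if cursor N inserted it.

Answer: cursor 3

Derivation:
After op 1 (move_left): buffer="zbqtrmlwbi" (len 10), cursors c1@0 c2@2 c3@5, authorship ..........
After op 2 (delete): buffer="zqtmlwbi" (len 8), cursors c1@0 c2@1 c3@3, authorship ........
After op 3 (insert('d')): buffer="dzdqtdmlwbi" (len 11), cursors c1@1 c2@3 c3@6, authorship 1.2..3.....
After op 4 (insert('p')): buffer="dpzdpqtdpmlwbi" (len 14), cursors c1@2 c2@5 c3@9, authorship 11.22..33.....
After op 5 (insert('x')): buffer="dpxzdpxqtdpxmlwbi" (len 17), cursors c1@3 c2@7 c3@12, authorship 111.222..333.....
Authorship (.=original, N=cursor N): 1 1 1 . 2 2 2 . . 3 3 3 . . . . .
Index 10: author = 3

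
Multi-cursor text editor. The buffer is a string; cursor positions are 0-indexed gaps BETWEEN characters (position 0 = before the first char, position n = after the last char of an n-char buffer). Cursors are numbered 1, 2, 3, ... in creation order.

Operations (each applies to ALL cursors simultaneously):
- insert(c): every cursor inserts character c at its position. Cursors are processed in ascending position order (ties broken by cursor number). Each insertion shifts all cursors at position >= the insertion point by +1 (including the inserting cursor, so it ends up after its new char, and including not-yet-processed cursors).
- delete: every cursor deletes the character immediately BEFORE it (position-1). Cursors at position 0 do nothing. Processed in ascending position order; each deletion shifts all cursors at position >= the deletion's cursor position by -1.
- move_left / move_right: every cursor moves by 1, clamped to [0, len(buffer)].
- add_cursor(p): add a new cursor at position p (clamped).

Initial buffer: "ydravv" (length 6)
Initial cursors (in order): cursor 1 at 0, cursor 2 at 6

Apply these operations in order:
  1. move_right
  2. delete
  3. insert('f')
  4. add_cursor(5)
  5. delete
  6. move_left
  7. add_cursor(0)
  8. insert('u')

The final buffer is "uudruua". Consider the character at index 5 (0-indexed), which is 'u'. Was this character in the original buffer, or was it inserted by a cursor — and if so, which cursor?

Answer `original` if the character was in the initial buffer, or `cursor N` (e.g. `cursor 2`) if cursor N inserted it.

Answer: cursor 3

Derivation:
After op 1 (move_right): buffer="ydravv" (len 6), cursors c1@1 c2@6, authorship ......
After op 2 (delete): buffer="drav" (len 4), cursors c1@0 c2@4, authorship ....
After op 3 (insert('f')): buffer="fdravf" (len 6), cursors c1@1 c2@6, authorship 1....2
After op 4 (add_cursor(5)): buffer="fdravf" (len 6), cursors c1@1 c3@5 c2@6, authorship 1....2
After op 5 (delete): buffer="dra" (len 3), cursors c1@0 c2@3 c3@3, authorship ...
After op 6 (move_left): buffer="dra" (len 3), cursors c1@0 c2@2 c3@2, authorship ...
After op 7 (add_cursor(0)): buffer="dra" (len 3), cursors c1@0 c4@0 c2@2 c3@2, authorship ...
After op 8 (insert('u')): buffer="uudruua" (len 7), cursors c1@2 c4@2 c2@6 c3@6, authorship 14..23.
Authorship (.=original, N=cursor N): 1 4 . . 2 3 .
Index 5: author = 3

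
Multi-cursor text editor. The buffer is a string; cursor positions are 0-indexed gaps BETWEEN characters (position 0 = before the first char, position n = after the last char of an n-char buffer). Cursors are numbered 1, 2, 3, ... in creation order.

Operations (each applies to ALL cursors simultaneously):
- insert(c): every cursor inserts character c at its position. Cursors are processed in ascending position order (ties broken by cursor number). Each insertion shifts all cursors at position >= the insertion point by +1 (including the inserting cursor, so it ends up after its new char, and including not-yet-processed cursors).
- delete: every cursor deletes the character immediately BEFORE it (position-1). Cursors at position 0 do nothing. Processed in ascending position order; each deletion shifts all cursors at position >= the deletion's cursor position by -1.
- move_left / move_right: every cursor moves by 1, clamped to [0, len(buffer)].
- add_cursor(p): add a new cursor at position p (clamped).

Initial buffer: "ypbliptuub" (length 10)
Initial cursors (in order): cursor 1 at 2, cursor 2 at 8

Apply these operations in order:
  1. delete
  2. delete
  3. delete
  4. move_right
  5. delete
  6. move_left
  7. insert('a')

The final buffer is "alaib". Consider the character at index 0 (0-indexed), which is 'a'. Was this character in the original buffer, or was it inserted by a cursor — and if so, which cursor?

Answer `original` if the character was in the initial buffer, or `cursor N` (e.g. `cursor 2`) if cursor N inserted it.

Answer: cursor 1

Derivation:
After op 1 (delete): buffer="ybliptub" (len 8), cursors c1@1 c2@6, authorship ........
After op 2 (delete): buffer="blipub" (len 6), cursors c1@0 c2@4, authorship ......
After op 3 (delete): buffer="bliub" (len 5), cursors c1@0 c2@3, authorship .....
After op 4 (move_right): buffer="bliub" (len 5), cursors c1@1 c2@4, authorship .....
After op 5 (delete): buffer="lib" (len 3), cursors c1@0 c2@2, authorship ...
After op 6 (move_left): buffer="lib" (len 3), cursors c1@0 c2@1, authorship ...
After op 7 (insert('a')): buffer="alaib" (len 5), cursors c1@1 c2@3, authorship 1.2..
Authorship (.=original, N=cursor N): 1 . 2 . .
Index 0: author = 1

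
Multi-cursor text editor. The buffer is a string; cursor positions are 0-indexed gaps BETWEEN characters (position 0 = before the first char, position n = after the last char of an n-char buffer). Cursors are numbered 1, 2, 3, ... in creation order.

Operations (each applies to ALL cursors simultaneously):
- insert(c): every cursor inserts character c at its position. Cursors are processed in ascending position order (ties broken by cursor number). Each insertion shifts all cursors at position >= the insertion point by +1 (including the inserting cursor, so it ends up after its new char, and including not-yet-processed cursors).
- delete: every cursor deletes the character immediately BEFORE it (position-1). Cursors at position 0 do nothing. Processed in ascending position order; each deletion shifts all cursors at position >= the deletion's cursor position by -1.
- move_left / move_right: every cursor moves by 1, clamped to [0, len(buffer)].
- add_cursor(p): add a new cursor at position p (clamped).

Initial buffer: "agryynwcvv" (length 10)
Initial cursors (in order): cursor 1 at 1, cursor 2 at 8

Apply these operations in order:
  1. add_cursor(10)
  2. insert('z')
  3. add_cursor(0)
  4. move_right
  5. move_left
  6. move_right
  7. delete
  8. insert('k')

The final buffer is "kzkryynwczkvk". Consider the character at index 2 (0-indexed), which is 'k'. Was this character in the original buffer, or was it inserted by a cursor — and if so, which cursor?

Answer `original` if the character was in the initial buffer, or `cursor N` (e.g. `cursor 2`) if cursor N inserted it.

Answer: cursor 1

Derivation:
After op 1 (add_cursor(10)): buffer="agryynwcvv" (len 10), cursors c1@1 c2@8 c3@10, authorship ..........
After op 2 (insert('z')): buffer="azgryynwczvvz" (len 13), cursors c1@2 c2@10 c3@13, authorship .1.......2..3
After op 3 (add_cursor(0)): buffer="azgryynwczvvz" (len 13), cursors c4@0 c1@2 c2@10 c3@13, authorship .1.......2..3
After op 4 (move_right): buffer="azgryynwczvvz" (len 13), cursors c4@1 c1@3 c2@11 c3@13, authorship .1.......2..3
After op 5 (move_left): buffer="azgryynwczvvz" (len 13), cursors c4@0 c1@2 c2@10 c3@12, authorship .1.......2..3
After op 6 (move_right): buffer="azgryynwczvvz" (len 13), cursors c4@1 c1@3 c2@11 c3@13, authorship .1.......2..3
After op 7 (delete): buffer="zryynwczv" (len 9), cursors c4@0 c1@1 c2@8 c3@9, authorship 1......2.
After op 8 (insert('k')): buffer="kzkryynwczkvk" (len 13), cursors c4@1 c1@3 c2@11 c3@13, authorship 411......22.3
Authorship (.=original, N=cursor N): 4 1 1 . . . . . . 2 2 . 3
Index 2: author = 1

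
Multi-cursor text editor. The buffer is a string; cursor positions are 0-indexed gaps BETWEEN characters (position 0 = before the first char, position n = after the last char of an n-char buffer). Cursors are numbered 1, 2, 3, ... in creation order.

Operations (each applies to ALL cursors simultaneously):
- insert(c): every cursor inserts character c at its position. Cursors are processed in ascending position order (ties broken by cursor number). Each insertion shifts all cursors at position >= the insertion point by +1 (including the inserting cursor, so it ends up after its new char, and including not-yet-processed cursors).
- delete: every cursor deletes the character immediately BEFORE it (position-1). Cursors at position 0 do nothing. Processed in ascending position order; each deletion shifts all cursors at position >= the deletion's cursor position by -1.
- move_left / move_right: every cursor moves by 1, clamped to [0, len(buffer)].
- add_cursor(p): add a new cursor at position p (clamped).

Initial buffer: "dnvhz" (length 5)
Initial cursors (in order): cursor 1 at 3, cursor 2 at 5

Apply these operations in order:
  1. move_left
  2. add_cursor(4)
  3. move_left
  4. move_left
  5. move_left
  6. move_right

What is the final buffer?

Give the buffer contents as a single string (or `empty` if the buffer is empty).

After op 1 (move_left): buffer="dnvhz" (len 5), cursors c1@2 c2@4, authorship .....
After op 2 (add_cursor(4)): buffer="dnvhz" (len 5), cursors c1@2 c2@4 c3@4, authorship .....
After op 3 (move_left): buffer="dnvhz" (len 5), cursors c1@1 c2@3 c3@3, authorship .....
After op 4 (move_left): buffer="dnvhz" (len 5), cursors c1@0 c2@2 c3@2, authorship .....
After op 5 (move_left): buffer="dnvhz" (len 5), cursors c1@0 c2@1 c3@1, authorship .....
After op 6 (move_right): buffer="dnvhz" (len 5), cursors c1@1 c2@2 c3@2, authorship .....

Answer: dnvhz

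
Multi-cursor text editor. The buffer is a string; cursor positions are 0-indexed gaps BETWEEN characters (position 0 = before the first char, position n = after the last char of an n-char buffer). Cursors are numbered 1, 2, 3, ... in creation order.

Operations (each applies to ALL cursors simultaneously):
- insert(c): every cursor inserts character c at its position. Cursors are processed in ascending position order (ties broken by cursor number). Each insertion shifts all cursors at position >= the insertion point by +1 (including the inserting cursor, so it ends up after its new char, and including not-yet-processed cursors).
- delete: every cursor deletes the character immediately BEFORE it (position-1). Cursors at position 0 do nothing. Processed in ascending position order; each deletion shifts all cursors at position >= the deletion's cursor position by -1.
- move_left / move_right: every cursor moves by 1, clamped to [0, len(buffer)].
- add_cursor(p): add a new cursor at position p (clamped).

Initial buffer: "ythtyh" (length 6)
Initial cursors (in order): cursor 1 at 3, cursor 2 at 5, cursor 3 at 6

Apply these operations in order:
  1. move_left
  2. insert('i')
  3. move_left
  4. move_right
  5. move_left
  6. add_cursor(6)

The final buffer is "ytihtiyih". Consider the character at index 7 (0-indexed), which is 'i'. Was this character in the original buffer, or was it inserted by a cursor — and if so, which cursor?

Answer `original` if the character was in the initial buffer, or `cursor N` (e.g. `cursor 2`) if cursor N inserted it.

Answer: cursor 3

Derivation:
After op 1 (move_left): buffer="ythtyh" (len 6), cursors c1@2 c2@4 c3@5, authorship ......
After op 2 (insert('i')): buffer="ytihtiyih" (len 9), cursors c1@3 c2@6 c3@8, authorship ..1..2.3.
After op 3 (move_left): buffer="ytihtiyih" (len 9), cursors c1@2 c2@5 c3@7, authorship ..1..2.3.
After op 4 (move_right): buffer="ytihtiyih" (len 9), cursors c1@3 c2@6 c3@8, authorship ..1..2.3.
After op 5 (move_left): buffer="ytihtiyih" (len 9), cursors c1@2 c2@5 c3@7, authorship ..1..2.3.
After op 6 (add_cursor(6)): buffer="ytihtiyih" (len 9), cursors c1@2 c2@5 c4@6 c3@7, authorship ..1..2.3.
Authorship (.=original, N=cursor N): . . 1 . . 2 . 3 .
Index 7: author = 3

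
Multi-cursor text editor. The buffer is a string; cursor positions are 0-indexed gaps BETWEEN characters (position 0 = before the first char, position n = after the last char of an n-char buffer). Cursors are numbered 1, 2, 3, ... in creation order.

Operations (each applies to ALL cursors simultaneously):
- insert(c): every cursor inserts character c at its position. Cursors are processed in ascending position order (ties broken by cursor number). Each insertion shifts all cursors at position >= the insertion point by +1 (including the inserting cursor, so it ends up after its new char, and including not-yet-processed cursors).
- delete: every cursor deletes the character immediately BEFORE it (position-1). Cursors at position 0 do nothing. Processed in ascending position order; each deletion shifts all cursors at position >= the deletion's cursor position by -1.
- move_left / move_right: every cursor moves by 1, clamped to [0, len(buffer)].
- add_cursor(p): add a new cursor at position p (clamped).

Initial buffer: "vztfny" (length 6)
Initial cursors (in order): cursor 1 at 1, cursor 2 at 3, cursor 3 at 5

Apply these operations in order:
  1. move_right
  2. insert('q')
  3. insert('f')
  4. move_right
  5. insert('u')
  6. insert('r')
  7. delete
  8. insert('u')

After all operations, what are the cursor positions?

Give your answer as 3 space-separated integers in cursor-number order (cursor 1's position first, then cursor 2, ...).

Answer: 7 13 18

Derivation:
After op 1 (move_right): buffer="vztfny" (len 6), cursors c1@2 c2@4 c3@6, authorship ......
After op 2 (insert('q')): buffer="vzqtfqnyq" (len 9), cursors c1@3 c2@6 c3@9, authorship ..1..2..3
After op 3 (insert('f')): buffer="vzqftfqfnyqf" (len 12), cursors c1@4 c2@8 c3@12, authorship ..11..22..33
After op 4 (move_right): buffer="vzqftfqfnyqf" (len 12), cursors c1@5 c2@9 c3@12, authorship ..11..22..33
After op 5 (insert('u')): buffer="vzqftufqfnuyqfu" (len 15), cursors c1@6 c2@11 c3@15, authorship ..11.1.22.2.333
After op 6 (insert('r')): buffer="vzqfturfqfnuryqfur" (len 18), cursors c1@7 c2@13 c3@18, authorship ..11.11.22.22.3333
After op 7 (delete): buffer="vzqftufqfnuyqfu" (len 15), cursors c1@6 c2@11 c3@15, authorship ..11.1.22.2.333
After op 8 (insert('u')): buffer="vzqftuufqfnuuyqfuu" (len 18), cursors c1@7 c2@13 c3@18, authorship ..11.11.22.22.3333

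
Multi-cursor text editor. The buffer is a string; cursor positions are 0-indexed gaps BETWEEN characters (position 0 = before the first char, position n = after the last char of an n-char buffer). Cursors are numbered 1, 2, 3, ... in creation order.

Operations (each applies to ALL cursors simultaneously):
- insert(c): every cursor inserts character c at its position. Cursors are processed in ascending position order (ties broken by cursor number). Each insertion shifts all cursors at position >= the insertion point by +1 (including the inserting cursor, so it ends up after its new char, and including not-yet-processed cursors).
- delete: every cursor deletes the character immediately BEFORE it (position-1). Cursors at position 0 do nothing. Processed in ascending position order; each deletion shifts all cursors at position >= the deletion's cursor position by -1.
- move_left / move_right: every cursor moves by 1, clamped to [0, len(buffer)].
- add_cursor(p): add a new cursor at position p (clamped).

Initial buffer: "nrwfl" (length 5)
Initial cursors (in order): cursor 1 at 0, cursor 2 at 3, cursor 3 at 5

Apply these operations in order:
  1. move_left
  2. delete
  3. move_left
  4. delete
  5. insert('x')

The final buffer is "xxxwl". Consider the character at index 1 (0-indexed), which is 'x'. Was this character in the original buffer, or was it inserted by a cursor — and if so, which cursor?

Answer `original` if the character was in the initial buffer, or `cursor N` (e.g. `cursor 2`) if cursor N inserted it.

Answer: cursor 2

Derivation:
After op 1 (move_left): buffer="nrwfl" (len 5), cursors c1@0 c2@2 c3@4, authorship .....
After op 2 (delete): buffer="nwl" (len 3), cursors c1@0 c2@1 c3@2, authorship ...
After op 3 (move_left): buffer="nwl" (len 3), cursors c1@0 c2@0 c3@1, authorship ...
After op 4 (delete): buffer="wl" (len 2), cursors c1@0 c2@0 c3@0, authorship ..
After op 5 (insert('x')): buffer="xxxwl" (len 5), cursors c1@3 c2@3 c3@3, authorship 123..
Authorship (.=original, N=cursor N): 1 2 3 . .
Index 1: author = 2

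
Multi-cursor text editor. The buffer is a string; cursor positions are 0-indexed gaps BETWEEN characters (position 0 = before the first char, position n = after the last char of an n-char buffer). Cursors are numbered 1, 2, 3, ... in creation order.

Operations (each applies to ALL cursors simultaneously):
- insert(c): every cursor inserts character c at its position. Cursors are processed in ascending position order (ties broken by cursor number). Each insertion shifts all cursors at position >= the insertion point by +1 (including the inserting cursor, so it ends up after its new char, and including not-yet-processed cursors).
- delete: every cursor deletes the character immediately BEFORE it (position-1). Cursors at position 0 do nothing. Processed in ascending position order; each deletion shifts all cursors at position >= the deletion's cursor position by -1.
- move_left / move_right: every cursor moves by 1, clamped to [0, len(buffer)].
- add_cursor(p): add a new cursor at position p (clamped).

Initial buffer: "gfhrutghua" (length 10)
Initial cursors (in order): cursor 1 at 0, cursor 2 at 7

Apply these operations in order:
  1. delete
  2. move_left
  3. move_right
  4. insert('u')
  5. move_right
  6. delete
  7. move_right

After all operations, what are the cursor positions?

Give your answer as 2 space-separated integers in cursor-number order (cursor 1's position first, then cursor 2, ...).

Answer: 3 8

Derivation:
After op 1 (delete): buffer="gfhruthua" (len 9), cursors c1@0 c2@6, authorship .........
After op 2 (move_left): buffer="gfhruthua" (len 9), cursors c1@0 c2@5, authorship .........
After op 3 (move_right): buffer="gfhruthua" (len 9), cursors c1@1 c2@6, authorship .........
After op 4 (insert('u')): buffer="gufhrutuhua" (len 11), cursors c1@2 c2@8, authorship .1.....2...
After op 5 (move_right): buffer="gufhrutuhua" (len 11), cursors c1@3 c2@9, authorship .1.....2...
After op 6 (delete): buffer="guhrutuua" (len 9), cursors c1@2 c2@7, authorship .1....2..
After op 7 (move_right): buffer="guhrutuua" (len 9), cursors c1@3 c2@8, authorship .1....2..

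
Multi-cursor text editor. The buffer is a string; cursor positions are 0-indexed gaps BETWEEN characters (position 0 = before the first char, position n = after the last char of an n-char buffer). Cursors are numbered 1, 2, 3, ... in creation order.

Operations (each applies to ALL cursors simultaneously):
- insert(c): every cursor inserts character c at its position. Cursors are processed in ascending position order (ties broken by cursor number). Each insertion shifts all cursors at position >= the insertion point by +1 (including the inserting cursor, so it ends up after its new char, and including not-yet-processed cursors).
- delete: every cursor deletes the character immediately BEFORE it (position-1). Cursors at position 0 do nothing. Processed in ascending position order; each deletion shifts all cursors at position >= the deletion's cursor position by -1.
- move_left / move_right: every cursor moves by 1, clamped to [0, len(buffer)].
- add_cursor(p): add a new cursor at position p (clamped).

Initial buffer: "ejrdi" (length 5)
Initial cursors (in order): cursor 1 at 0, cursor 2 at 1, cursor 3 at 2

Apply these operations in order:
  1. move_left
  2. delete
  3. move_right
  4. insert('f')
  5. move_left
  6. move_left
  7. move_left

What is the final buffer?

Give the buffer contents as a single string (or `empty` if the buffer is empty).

After op 1 (move_left): buffer="ejrdi" (len 5), cursors c1@0 c2@0 c3@1, authorship .....
After op 2 (delete): buffer="jrdi" (len 4), cursors c1@0 c2@0 c3@0, authorship ....
After op 3 (move_right): buffer="jrdi" (len 4), cursors c1@1 c2@1 c3@1, authorship ....
After op 4 (insert('f')): buffer="jfffrdi" (len 7), cursors c1@4 c2@4 c3@4, authorship .123...
After op 5 (move_left): buffer="jfffrdi" (len 7), cursors c1@3 c2@3 c3@3, authorship .123...
After op 6 (move_left): buffer="jfffrdi" (len 7), cursors c1@2 c2@2 c3@2, authorship .123...
After op 7 (move_left): buffer="jfffrdi" (len 7), cursors c1@1 c2@1 c3@1, authorship .123...

Answer: jfffrdi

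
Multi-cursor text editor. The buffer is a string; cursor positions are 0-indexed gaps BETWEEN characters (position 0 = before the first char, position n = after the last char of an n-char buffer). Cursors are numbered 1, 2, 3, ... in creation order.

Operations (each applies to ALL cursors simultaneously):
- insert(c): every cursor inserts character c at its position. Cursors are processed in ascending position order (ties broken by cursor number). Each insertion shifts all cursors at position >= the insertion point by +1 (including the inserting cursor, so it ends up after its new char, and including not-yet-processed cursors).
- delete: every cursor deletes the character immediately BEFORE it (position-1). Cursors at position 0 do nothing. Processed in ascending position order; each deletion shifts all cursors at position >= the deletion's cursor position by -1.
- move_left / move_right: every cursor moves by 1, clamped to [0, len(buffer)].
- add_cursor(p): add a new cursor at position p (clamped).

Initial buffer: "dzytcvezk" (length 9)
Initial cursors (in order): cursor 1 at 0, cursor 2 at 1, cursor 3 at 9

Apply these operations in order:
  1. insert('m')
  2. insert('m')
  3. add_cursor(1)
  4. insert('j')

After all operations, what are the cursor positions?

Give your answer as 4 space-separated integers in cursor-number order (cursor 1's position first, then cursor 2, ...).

Answer: 4 8 19 2

Derivation:
After op 1 (insert('m')): buffer="mdmzytcvezkm" (len 12), cursors c1@1 c2@3 c3@12, authorship 1.2........3
After op 2 (insert('m')): buffer="mmdmmzytcvezkmm" (len 15), cursors c1@2 c2@5 c3@15, authorship 11.22........33
After op 3 (add_cursor(1)): buffer="mmdmmzytcvezkmm" (len 15), cursors c4@1 c1@2 c2@5 c3@15, authorship 11.22........33
After op 4 (insert('j')): buffer="mjmjdmmjzytcvezkmmj" (len 19), cursors c4@2 c1@4 c2@8 c3@19, authorship 1411.222........333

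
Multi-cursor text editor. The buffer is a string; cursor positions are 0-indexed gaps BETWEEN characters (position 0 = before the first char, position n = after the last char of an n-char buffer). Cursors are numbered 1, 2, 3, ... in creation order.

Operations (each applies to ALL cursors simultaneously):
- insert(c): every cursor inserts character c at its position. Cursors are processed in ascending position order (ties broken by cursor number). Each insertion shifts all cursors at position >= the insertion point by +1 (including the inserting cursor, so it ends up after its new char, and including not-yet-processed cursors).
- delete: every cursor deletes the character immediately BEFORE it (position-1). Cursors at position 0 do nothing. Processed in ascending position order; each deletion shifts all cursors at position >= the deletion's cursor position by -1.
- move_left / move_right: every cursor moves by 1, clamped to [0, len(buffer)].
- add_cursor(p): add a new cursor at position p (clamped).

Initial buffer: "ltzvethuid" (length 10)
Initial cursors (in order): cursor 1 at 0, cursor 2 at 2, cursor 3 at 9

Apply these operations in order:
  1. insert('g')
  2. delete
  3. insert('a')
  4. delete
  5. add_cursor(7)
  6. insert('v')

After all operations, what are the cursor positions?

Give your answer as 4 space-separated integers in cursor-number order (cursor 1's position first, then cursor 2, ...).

Answer: 1 4 13 10

Derivation:
After op 1 (insert('g')): buffer="gltgzvethuigd" (len 13), cursors c1@1 c2@4 c3@12, authorship 1..2.......3.
After op 2 (delete): buffer="ltzvethuid" (len 10), cursors c1@0 c2@2 c3@9, authorship ..........
After op 3 (insert('a')): buffer="altazvethuiad" (len 13), cursors c1@1 c2@4 c3@12, authorship 1..2.......3.
After op 4 (delete): buffer="ltzvethuid" (len 10), cursors c1@0 c2@2 c3@9, authorship ..........
After op 5 (add_cursor(7)): buffer="ltzvethuid" (len 10), cursors c1@0 c2@2 c4@7 c3@9, authorship ..........
After op 6 (insert('v')): buffer="vltvzvethvuivd" (len 14), cursors c1@1 c2@4 c4@10 c3@13, authorship 1..2.....4..3.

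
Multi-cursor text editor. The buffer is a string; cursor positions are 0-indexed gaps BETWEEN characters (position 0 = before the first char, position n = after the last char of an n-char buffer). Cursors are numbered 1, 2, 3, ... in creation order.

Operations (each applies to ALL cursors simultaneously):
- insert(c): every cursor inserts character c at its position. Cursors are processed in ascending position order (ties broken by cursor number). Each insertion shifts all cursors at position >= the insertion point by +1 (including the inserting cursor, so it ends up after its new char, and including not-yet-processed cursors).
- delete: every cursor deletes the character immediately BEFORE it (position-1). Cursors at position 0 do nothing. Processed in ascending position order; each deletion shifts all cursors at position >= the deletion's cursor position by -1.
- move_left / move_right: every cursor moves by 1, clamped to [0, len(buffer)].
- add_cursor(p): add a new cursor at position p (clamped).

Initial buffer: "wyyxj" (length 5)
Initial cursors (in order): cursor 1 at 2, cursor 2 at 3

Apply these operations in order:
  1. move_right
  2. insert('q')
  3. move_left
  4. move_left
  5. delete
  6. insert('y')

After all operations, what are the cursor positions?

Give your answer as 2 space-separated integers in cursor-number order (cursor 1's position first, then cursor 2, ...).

Answer: 2 4

Derivation:
After op 1 (move_right): buffer="wyyxj" (len 5), cursors c1@3 c2@4, authorship .....
After op 2 (insert('q')): buffer="wyyqxqj" (len 7), cursors c1@4 c2@6, authorship ...1.2.
After op 3 (move_left): buffer="wyyqxqj" (len 7), cursors c1@3 c2@5, authorship ...1.2.
After op 4 (move_left): buffer="wyyqxqj" (len 7), cursors c1@2 c2@4, authorship ...1.2.
After op 5 (delete): buffer="wyxqj" (len 5), cursors c1@1 c2@2, authorship ...2.
After op 6 (insert('y')): buffer="wyyyxqj" (len 7), cursors c1@2 c2@4, authorship .1.2.2.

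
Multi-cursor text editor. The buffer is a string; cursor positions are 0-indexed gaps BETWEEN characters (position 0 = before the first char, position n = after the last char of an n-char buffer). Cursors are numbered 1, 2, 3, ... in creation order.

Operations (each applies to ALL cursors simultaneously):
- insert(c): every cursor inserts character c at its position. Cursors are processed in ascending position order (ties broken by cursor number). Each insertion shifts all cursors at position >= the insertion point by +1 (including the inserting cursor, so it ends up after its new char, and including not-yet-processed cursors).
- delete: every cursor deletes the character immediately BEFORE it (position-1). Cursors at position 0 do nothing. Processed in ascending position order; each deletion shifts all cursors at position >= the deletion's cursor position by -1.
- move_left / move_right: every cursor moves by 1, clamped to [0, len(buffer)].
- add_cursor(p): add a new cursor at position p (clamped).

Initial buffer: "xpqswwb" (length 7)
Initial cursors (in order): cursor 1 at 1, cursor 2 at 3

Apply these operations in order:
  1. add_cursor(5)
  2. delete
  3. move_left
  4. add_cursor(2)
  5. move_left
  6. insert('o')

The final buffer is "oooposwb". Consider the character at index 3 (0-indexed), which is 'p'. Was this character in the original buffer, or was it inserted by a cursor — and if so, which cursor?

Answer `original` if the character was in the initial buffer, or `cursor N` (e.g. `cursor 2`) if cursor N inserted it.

Answer: original

Derivation:
After op 1 (add_cursor(5)): buffer="xpqswwb" (len 7), cursors c1@1 c2@3 c3@5, authorship .......
After op 2 (delete): buffer="pswb" (len 4), cursors c1@0 c2@1 c3@2, authorship ....
After op 3 (move_left): buffer="pswb" (len 4), cursors c1@0 c2@0 c3@1, authorship ....
After op 4 (add_cursor(2)): buffer="pswb" (len 4), cursors c1@0 c2@0 c3@1 c4@2, authorship ....
After op 5 (move_left): buffer="pswb" (len 4), cursors c1@0 c2@0 c3@0 c4@1, authorship ....
After op 6 (insert('o')): buffer="oooposwb" (len 8), cursors c1@3 c2@3 c3@3 c4@5, authorship 123.4...
Authorship (.=original, N=cursor N): 1 2 3 . 4 . . .
Index 3: author = original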